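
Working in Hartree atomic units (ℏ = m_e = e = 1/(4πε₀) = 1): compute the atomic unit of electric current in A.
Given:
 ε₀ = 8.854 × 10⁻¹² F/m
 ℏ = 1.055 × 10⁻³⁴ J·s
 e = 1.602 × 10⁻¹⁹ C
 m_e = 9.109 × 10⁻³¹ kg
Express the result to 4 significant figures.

6.612 × 10⁻³ A

Dimensional analysis gives I_au = e E_h/ℏ = m_e e⁵/((4πε₀)²ℏ³).
E_h = 4.354 × 10⁻¹⁸ J
e·E_h/ℏ = 6.612 × 10⁻³ A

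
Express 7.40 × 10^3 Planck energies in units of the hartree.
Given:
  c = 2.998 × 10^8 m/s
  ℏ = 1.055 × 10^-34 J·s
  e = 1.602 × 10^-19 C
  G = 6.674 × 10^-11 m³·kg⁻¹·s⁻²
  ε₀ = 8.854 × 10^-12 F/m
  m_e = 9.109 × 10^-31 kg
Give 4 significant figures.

Planck energy: E_P = √(ℏc⁵/G) = 1.957 × 10^9 J
hartree: E_h = m_e e⁴/(4πε₀ℏ)² = 4.354 × 10^-18 J
7.40 × 10^3 × 1.957 × 10^9 / 4.354 × 10^-18 = 3.325 × 10^30

3.325 × 10^30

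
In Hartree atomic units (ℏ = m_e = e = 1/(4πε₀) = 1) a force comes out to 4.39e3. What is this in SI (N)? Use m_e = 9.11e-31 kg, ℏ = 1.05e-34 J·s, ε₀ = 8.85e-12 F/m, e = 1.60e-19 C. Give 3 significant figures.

3.66e-4 N

One atomic unit of force: F_au = E_h/a₀ = m_e²e⁶/((4πε₀)³ℏ⁴) = 8.33e-8 N.
4.39e3 × 8.33e-8 N = 3.66e-4 N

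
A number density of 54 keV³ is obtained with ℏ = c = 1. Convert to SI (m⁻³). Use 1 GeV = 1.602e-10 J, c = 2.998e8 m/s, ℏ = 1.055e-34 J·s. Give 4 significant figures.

Number density is [L]⁻³ = [E]³/(ℏc)³.
1 GeV³ → 1/(ℏc)³ × (1 GeV in J)³ = 1.299e47 m⁻³.
Convert the energy scale: 54 keV³ = 5.40e-17 GeV³.
Result: 5.40e-17 × 1.299e47 = 7.017e30 m⁻³.

7.017e30 m⁻³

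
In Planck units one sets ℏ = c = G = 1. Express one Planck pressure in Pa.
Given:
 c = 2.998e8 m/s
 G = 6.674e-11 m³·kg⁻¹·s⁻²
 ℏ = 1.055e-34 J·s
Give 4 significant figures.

4.632e113 Pa

p_P = c⁷/(ℏG²)
  = 2.177e59 / 4.699e-55
  = 4.632e113 Pa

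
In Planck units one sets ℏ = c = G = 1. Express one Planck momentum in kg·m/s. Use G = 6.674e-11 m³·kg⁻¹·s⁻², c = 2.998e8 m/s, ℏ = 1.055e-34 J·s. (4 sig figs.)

p_P = √(ℏc³/G)
  = √(42.60)
  = 6.527 kg·m/s

6.527 kg·m/s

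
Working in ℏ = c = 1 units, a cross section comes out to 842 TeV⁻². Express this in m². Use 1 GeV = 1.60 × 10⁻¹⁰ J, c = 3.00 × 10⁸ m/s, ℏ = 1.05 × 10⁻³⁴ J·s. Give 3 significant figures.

3.26 × 10⁻³⁵ m²

Area is [L]² = [E]⁻²·(ℏc)²; restore (ℏc)².
1 GeV⁻² → (ℏc)² × (1 GeV in J)⁻² = 3.88 × 10⁻³² m².
Convert the energy scale: 842 TeV⁻² = 8.42 × 10⁻⁴ GeV⁻².
Result: 8.42 × 10⁻⁴ × 3.88 × 10⁻³² = 3.26 × 10⁻³⁵ m².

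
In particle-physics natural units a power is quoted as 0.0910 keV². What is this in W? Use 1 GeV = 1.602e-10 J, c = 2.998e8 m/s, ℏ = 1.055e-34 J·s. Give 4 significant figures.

Power is [E]/[T] = [E]²/ℏ.
1 GeV² → 1/ℏ × (1 GeV in J)² = 2.433e14 W.
Convert the energy scale: 0.0910 keV² = 9.10e-14 GeV².
Result: 9.10e-14 × 2.433e14 = 22.14 W.

22.14 W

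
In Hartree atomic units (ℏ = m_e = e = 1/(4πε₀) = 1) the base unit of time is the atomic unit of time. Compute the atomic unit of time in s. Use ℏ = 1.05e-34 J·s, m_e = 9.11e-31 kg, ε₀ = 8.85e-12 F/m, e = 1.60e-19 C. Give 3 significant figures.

τ_au = (4πε₀)²ℏ³/(m_e e⁴)
E_h = 4.38e-18 J
ℏ/E_h = 2.40e-17 s

2.40e-17 s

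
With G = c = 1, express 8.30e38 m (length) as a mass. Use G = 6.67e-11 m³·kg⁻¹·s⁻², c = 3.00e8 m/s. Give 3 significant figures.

1.12e66 kg

Length → mass via c²/G.
8.30e38 m × (c²/G) = 1.12e66 kg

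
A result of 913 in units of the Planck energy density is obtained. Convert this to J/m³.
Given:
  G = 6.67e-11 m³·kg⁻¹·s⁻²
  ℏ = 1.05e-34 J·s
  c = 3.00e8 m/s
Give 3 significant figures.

4.27e116 J/m³

One Planck energy density: u_P = c⁷/(ℏG²) = 4.68e113 J/m³.
913 × 4.68e113 J/m³ = 4.27e116 J/m³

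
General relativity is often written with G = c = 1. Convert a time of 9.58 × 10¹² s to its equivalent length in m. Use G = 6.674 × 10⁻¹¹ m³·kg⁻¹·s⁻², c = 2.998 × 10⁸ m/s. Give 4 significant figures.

Time → length via c.
9.58 × 10¹² s × (c) = 2.872 × 10²¹ m

2.872 × 10²¹ m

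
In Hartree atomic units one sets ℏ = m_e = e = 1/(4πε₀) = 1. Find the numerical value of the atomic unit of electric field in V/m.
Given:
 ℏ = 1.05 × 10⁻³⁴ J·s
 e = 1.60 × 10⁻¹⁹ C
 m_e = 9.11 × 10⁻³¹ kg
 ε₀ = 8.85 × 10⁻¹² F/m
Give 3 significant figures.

E_au = E_h/(e a₀) = m_e²e⁵/((4πε₀)³ℏ⁴)
E_h = 4.38 × 10⁻¹⁸ J
a₀ = 5.26 × 10⁻¹¹ m
E_h/(e·a₀) = 5.20 × 10¹¹ V/m

5.20 × 10¹¹ V/m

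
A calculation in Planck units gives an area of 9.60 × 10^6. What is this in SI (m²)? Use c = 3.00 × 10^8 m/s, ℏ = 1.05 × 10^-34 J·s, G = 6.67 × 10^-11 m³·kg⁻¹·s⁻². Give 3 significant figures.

One Planck area: A_P = ℏG/c³ = 2.59 × 10^-70 m².
9.60 × 10^6 × 2.59 × 10^-70 m² = 2.49 × 10^-63 m²

2.49 × 10^-63 m²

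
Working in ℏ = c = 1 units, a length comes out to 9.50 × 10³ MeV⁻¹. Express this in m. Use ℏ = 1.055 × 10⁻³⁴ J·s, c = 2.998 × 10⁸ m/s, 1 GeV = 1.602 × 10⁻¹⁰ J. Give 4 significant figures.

1.876 × 10⁻⁹ m

A length is [E]⁻¹ in ℏ=c=1; restore one factor of ℏc.
1 GeV⁻¹ → ℏc × (1 GeV in J)⁻¹ = 1.974 × 10⁻¹⁶ m.
Convert the energy scale: 9.50 × 10³ MeV⁻¹ = 9.50 × 10⁶ GeV⁻¹.
Result: 9.50 × 10⁶ × 1.974 × 10⁻¹⁶ = 1.876 × 10⁻⁹ m.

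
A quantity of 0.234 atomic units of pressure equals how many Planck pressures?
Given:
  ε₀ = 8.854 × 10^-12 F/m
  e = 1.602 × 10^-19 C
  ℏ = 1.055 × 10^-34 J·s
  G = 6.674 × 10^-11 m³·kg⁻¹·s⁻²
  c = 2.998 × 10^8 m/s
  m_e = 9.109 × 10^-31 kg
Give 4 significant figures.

atomic unit of pressure: P_au = E_h/a₀³ = m_e⁴e¹⁰/((4πε₀)⁵ℏ⁸) = 2.929 × 10^13 Pa
Planck pressure: p_P = c⁷/(ℏG²) = 4.632 × 10^113 Pa
0.234 × 2.929 × 10^13 / 4.632 × 10^113 = 1.480 × 10^-101

1.480 × 10^-101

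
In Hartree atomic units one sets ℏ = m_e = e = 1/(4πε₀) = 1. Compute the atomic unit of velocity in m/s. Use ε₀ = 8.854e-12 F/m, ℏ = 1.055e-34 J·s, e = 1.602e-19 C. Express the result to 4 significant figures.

2.186e6 m/s

v_au = e²/(4πε₀ℏ)
  = 2.566e-38 / 1.174e-44
  = 2.186e6 m/s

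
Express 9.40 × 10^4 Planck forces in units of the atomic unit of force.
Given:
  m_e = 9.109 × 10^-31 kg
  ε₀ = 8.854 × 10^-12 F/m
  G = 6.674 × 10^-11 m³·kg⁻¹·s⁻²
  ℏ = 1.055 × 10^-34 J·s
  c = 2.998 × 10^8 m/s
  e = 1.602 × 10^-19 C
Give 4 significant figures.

1.384 × 10^56

Planck force: F_P = c⁴/G = 1.210 × 10^44 N
atomic unit of force: F_au = E_h/a₀ = m_e²e⁶/((4πε₀)³ℏ⁴) = 8.220 × 10^-8 N
9.40 × 10^4 × 1.210 × 10^44 / 8.220 × 10^-8 = 1.384 × 10^56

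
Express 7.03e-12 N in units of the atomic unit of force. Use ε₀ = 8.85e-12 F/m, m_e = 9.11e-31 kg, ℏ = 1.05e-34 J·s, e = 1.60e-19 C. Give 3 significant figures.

atomic unit of force: F_au = E_h/a₀ = m_e²e⁶/((4πε₀)³ℏ⁴) = 8.33e-8 N.
7.03e-12 / 8.33e-8 = 8.44e-5

8.44e-5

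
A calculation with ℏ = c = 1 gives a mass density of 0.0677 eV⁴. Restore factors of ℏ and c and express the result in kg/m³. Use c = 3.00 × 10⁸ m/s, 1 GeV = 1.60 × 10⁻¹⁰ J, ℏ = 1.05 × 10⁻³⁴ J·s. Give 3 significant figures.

1.58 × 10⁻¹⁷ kg/m³

Mass density is [E]/(c²[L]³) = [E]⁴/(ℏ³c⁵).
1 GeV⁴ → 1/(ℏ³c⁵) × (1 GeV in J)⁴ = 2.33 × 10²⁰ kg/m³.
Convert the energy scale: 0.0677 eV⁴ = 6.77 × 10⁻³⁸ GeV⁴.
Result: 6.77 × 10⁻³⁸ × 2.33 × 10²⁰ = 1.58 × 10⁻¹⁷ kg/m³.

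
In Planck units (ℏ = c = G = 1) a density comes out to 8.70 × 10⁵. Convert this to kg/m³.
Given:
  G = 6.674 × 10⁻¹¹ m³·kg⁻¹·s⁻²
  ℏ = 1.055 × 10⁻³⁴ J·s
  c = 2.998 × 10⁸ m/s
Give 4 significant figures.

4.484 × 10¹⁰² kg/m³

One Planck density: ρ_P = c⁵/(ℏG²) = 5.154 × 10⁹⁶ kg/m³.
8.70 × 10⁵ × 5.154 × 10⁹⁶ kg/m³ = 4.484 × 10¹⁰² kg/m³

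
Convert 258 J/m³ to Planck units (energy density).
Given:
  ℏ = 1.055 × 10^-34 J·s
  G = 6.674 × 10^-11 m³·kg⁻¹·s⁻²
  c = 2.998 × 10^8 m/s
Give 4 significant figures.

Planck energy density: u_P = c⁷/(ℏG²) = 4.632 × 10^113 J/m³.
258 / 4.632 × 10^113 = 5.570 × 10^-112

5.570 × 10^-112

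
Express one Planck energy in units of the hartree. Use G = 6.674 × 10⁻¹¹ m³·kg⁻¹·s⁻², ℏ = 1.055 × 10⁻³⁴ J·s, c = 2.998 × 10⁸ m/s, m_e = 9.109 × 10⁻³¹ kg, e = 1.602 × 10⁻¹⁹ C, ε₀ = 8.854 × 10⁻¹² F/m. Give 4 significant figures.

Planck energy: E_P = √(ℏc⁵/G) = 1.957 × 10⁹ J
hartree: E_h = m_e e⁴/(4πε₀ℏ)² = 4.354 × 10⁻¹⁸ J
ratio = 1.957 × 10⁹ / 4.354 × 10⁻¹⁸ = 4.494 × 10²⁶

4.494 × 10²⁶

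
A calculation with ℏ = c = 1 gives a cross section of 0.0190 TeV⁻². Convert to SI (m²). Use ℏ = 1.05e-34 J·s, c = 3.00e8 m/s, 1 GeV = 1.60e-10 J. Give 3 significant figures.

Area is [L]² = [E]⁻²·(ℏc)²; restore (ℏc)².
1 GeV⁻² → (ℏc)² × (1 GeV in J)⁻² = 3.88e-32 m².
Convert the energy scale: 0.0190 TeV⁻² = 1.90e-8 GeV⁻².
Result: 1.90e-8 × 3.88e-32 = 7.36e-40 m².

7.36e-40 m²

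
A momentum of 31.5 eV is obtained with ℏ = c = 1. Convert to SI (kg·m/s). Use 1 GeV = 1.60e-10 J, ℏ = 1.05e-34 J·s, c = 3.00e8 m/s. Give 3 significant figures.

1.68e-26 kg·m/s

Momentum is [E]/c; divide by c.
1 GeV → 1/c × (1 GeV in J) = 5.33e-19 kg·m/s.
Convert the energy scale: 31.5 eV = 3.15e-8 GeV.
Result: 3.15e-8 × 5.33e-19 = 1.68e-26 kg·m/s.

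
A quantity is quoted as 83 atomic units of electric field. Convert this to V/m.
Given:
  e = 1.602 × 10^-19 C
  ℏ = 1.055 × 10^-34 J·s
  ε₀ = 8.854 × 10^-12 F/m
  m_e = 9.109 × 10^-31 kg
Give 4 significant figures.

4.259 × 10^13 V/m

One atomic unit of electric field: E_au = E_h/(e a₀) = m_e²e⁵/((4πε₀)³ℏ⁴) = 5.131 × 10^11 V/m.
83 × 5.131 × 10^11 V/m = 4.259 × 10^13 V/m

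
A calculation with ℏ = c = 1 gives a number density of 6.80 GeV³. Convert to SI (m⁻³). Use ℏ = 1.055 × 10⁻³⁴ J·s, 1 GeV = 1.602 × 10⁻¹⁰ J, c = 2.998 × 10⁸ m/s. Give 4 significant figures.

Number density is [L]⁻³ = [E]³/(ℏc)³.
1 GeV³ → 1/(ℏc)³ × (1 GeV in J)³ = 1.299 × 10⁴⁷ m⁻³.
Result: 6.80 × 1.299 × 10⁴⁷ = 8.836 × 10⁴⁷ m⁻³.

8.836 × 10⁴⁷ m⁻³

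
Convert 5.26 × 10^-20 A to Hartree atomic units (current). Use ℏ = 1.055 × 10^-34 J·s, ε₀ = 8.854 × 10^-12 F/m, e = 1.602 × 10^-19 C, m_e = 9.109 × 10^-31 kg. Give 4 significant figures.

atomic unit of electric current: I_au = e E_h/ℏ = m_e e⁵/((4πε₀)²ℏ³) = 6.612 × 10^-3 A.
5.26 × 10^-20 / 6.612 × 10^-3 = 7.955 × 10^-18

7.955 × 10^-18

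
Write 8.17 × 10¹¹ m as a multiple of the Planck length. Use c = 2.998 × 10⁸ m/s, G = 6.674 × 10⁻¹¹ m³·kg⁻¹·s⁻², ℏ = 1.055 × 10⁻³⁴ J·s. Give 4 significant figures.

5.054 × 10⁴⁶

Planck length: ℓ_P = √(ℏG/c³) = 1.616 × 10⁻³⁵ m.
8.17 × 10¹¹ / 1.616 × 10⁻³⁵ = 5.054 × 10⁴⁶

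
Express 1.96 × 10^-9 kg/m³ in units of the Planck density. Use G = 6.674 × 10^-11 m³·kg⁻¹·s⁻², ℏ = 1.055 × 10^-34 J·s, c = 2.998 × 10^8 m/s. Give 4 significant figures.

Planck density: ρ_P = c⁵/(ℏG²) = 5.154 × 10^96 kg/m³.
1.96 × 10^-9 / 5.154 × 10^96 = 3.803 × 10^-106

3.803 × 10^-106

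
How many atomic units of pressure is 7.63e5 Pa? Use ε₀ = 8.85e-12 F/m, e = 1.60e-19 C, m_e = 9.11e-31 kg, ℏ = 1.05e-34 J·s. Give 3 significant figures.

atomic unit of pressure: P_au = E_h/a₀³ = m_e⁴e¹⁰/((4πε₀)⁵ℏ⁸) = 3.01e13 Pa.
7.63e5 / 3.01e13 = 2.53e-8

2.53e-8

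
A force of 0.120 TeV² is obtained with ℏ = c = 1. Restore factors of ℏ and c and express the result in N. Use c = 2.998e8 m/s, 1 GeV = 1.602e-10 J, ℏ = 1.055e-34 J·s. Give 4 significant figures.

9.737e10 N

Force is [E]/[L] = [E]²/(ℏc); restore (ℏc)⁻¹.
1 GeV² → 1/(ℏc) × (1 GeV in J)² = 8.114e5 N.
Convert the energy scale: 0.120 TeV² = 1.20e5 GeV².
Result: 1.20e5 × 8.114e5 = 9.737e10 N.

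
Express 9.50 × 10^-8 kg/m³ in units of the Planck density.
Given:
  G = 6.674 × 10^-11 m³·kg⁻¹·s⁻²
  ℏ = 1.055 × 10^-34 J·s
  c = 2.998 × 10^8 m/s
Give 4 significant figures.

1.843 × 10^-104

Planck density: ρ_P = c⁵/(ℏG²) = 5.154 × 10^96 kg/m³.
9.50 × 10^-8 / 5.154 × 10^96 = 1.843 × 10^-104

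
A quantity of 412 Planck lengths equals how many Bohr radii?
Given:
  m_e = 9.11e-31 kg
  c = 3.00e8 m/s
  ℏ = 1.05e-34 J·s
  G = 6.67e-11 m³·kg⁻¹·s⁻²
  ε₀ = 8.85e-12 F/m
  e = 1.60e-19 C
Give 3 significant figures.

Planck length: ℓ_P = √(ℏG/c³) = 1.61e-35 m
Bohr radius: a₀ = 4πε₀ℏ²/(m_e e²) = 5.26e-11 m
412 × 1.61e-35 / 5.26e-11 = 1.26e-22

1.26e-22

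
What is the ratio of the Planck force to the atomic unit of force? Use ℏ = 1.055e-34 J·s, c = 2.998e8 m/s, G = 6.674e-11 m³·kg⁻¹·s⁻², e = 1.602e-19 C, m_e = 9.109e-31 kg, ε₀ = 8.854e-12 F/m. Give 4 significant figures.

1.473e51

Planck force: F_P = c⁴/G = 1.210e44 N
atomic unit of force: F_au = E_h/a₀ = m_e²e⁶/((4πε₀)³ℏ⁴) = 8.220e-8 N
ratio = 1.210e44 / 8.220e-8 = 1.473e51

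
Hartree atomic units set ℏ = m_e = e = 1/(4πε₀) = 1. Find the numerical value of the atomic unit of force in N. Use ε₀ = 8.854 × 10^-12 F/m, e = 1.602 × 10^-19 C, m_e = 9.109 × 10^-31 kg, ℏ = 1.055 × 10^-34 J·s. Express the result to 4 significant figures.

From ℏ = m_e = e = 1/(4πε₀) = 1 the force scale is F_au = E_h/a₀ = m_e²e⁶/((4πε₀)³ℏ⁴).
E_h = 4.354 × 10^-18 J
a₀ = 5.297 × 10^-11 m
E_h/a₀ = 8.220 × 10^-8 N

8.220 × 10^-8 N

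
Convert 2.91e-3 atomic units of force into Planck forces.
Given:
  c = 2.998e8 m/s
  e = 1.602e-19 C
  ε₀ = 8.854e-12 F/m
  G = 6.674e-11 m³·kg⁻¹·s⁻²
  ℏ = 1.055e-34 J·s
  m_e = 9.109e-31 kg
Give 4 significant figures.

1.976e-54

atomic unit of force: F_au = E_h/a₀ = m_e²e⁶/((4πε₀)³ℏ⁴) = 8.220e-8 N
Planck force: F_P = c⁴/G = 1.210e44 N
2.91e-3 × 8.220e-8 / 1.210e44 = 1.976e-54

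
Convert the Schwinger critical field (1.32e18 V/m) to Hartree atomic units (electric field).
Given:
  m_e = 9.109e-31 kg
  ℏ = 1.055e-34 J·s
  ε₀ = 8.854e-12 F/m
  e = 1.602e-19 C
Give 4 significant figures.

2.573e6

atomic unit of electric field: E_au = E_h/(e a₀) = m_e²e⁵/((4πε₀)³ℏ⁴) = 5.131e11 V/m.
1.32e18 / 5.131e11 = 2.573e6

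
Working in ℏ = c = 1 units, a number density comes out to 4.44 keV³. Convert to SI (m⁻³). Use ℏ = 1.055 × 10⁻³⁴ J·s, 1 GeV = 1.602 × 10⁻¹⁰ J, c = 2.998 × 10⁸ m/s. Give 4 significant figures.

Number density is [L]⁻³ = [E]³/(ℏc)³.
1 GeV³ → 1/(ℏc)³ × (1 GeV in J)³ = 1.299 × 10⁴⁷ m⁻³.
Convert the energy scale: 4.44 keV³ = 4.44 × 10⁻¹⁸ GeV³.
Result: 4.44 × 10⁻¹⁸ × 1.299 × 10⁴⁷ = 5.769 × 10²⁹ m⁻³.

5.769 × 10²⁹ m⁻³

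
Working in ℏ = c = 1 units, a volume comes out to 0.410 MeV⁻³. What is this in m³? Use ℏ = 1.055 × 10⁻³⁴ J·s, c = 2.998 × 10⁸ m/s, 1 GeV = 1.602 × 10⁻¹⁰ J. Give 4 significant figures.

3.155 × 10⁻³⁹ m³

Volume is [L]³ = [E]⁻³·(ℏc)³.
1 GeV⁻³ → (ℏc)³ × (1 GeV in J)⁻³ = 7.696 × 10⁻⁴⁸ m³.
Convert the energy scale: 0.410 MeV⁻³ = 4.10 × 10⁸ GeV⁻³.
Result: 4.10 × 10⁸ × 7.696 × 10⁻⁴⁸ = 3.155 × 10⁻³⁹ m³.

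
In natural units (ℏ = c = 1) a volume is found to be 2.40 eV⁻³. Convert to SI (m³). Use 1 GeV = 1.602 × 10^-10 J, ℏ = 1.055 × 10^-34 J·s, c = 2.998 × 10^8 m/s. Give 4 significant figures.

1.847 × 10^-20 m³

Volume is [L]³ = [E]⁻³·(ℏc)³.
1 GeV⁻³ → (ℏc)³ × (1 GeV in J)⁻³ = 7.696 × 10^-48 m³.
Convert the energy scale: 2.40 eV⁻³ = 2.40 × 10^27 GeV⁻³.
Result: 2.40 × 10^27 × 7.696 × 10^-48 = 1.847 × 10^-20 m³.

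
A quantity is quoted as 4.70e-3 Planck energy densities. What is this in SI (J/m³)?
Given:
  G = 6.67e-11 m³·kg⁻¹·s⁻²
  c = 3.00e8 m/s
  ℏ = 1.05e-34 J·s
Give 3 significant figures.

One Planck energy density: u_P = c⁷/(ℏG²) = 4.68e113 J/m³.
4.70e-3 × 4.68e113 J/m³ = 2.20e111 J/m³

2.20e111 J/m³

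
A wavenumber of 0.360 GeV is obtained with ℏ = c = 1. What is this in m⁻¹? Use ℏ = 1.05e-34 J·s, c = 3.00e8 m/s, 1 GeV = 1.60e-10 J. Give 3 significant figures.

1.83e15 m⁻¹

Inverse length is [E]/(ℏc).
1 GeV → 1/(ℏc) × (1 GeV in J) = 5.08e15 m⁻¹.
Result: 0.360 × 5.08e15 = 1.83e15 m⁻¹.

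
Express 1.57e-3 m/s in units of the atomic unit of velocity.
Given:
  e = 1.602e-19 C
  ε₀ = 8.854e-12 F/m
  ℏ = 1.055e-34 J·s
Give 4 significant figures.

7.181e-10

atomic unit of velocity: v_au = e²/(4πε₀ℏ) = 2.186e6 m/s.
1.57e-3 / 2.186e6 = 7.181e-10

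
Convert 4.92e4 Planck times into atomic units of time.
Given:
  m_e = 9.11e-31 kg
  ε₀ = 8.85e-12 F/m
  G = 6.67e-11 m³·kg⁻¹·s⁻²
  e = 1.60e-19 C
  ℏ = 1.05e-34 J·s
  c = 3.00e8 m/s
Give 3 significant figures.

1.10e-22

Planck time: t_P = √(ℏG/c⁵) = 5.37e-44 s
atomic unit of time: τ_au = (4πε₀)²ℏ³/(m_e e⁴) = 2.40e-17 s
4.92e4 × 5.37e-44 / 2.40e-17 = 1.10e-22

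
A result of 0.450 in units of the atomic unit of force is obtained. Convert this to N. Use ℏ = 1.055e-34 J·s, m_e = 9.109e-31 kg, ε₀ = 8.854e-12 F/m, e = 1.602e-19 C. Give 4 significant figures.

One atomic unit of force: F_au = E_h/a₀ = m_e²e⁶/((4πε₀)³ℏ⁴) = 8.220e-8 N.
0.450 × 8.220e-8 N = 3.699e-8 N

3.699e-8 N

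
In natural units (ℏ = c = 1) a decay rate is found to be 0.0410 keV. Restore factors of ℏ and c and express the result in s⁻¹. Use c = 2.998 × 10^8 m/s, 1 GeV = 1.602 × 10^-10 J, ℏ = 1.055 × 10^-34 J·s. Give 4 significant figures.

A rate is [E]/ℏ; divide by ℏ.
1 GeV → 1/ℏ × (1 GeV in J) = 1.518 × 10^24 s⁻¹.
Convert the energy scale: 0.0410 keV = 4.10 × 10^-8 GeV.
Result: 4.10 × 10^-8 × 1.518 × 10^24 = 6.226 × 10^16 s⁻¹.

6.226 × 10^16 s⁻¹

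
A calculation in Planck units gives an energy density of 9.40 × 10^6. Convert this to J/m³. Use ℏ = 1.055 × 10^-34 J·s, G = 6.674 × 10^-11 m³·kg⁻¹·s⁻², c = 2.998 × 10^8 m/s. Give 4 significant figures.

One Planck energy density: u_P = c⁷/(ℏG²) = 4.632 × 10^113 J/m³.
9.40 × 10^6 × 4.632 × 10^113 J/m³ = 4.354 × 10^120 J/m³

4.354 × 10^120 J/m³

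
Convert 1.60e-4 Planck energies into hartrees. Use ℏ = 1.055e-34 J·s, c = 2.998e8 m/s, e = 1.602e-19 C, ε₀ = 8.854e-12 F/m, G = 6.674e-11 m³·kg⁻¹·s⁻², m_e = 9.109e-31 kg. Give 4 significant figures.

7.190e22

Planck energy: E_P = √(ℏc⁵/G) = 1.957e9 J
hartree: E_h = m_e e⁴/(4πε₀ℏ)² = 4.354e-18 J
1.60e-4 × 1.957e9 / 4.354e-18 = 7.190e22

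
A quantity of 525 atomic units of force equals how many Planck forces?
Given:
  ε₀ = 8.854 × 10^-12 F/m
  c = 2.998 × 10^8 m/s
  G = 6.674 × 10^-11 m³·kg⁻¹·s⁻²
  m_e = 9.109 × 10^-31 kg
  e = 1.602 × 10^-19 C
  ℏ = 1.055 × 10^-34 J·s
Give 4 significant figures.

3.565 × 10^-49

atomic unit of force: F_au = E_h/a₀ = m_e²e⁶/((4πε₀)³ℏ⁴) = 8.220 × 10^-8 N
Planck force: F_P = c⁴/G = 1.210 × 10^44 N
525 × 8.220 × 10^-8 / 1.210 × 10^44 = 3.565 × 10^-49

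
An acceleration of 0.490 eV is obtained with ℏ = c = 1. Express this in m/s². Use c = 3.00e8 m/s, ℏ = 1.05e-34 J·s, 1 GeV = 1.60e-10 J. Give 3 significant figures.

2.24e23 m/s²

Acceleration is [L]/[T]² = c·[E]/ℏ.
1 GeV → c/ℏ × (1 GeV in J) = 4.57e32 m/s².
Convert the energy scale: 0.490 eV = 4.90e-10 GeV.
Result: 4.90e-10 × 4.57e32 = 2.24e23 m/s².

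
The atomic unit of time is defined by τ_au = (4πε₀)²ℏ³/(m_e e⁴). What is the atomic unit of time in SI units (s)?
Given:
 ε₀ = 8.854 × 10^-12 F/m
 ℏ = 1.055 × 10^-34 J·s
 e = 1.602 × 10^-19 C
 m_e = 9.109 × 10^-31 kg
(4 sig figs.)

2.423 × 10^-17 s

τ_au = (4πε₀)²ℏ³/(m_e e⁴)
E_h = 4.354 × 10^-18 J
ℏ/E_h = 2.423 × 10^-17 s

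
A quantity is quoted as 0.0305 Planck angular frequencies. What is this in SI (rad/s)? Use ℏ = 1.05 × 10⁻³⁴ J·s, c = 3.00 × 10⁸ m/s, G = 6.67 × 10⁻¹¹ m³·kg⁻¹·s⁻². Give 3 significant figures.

One Planck angular frequency: ω_P = √(c⁵/(ℏG)) = 1.86 × 10⁴³ rad/s.
0.0305 × 1.86 × 10⁴³ rad/s = 5.68 × 10⁴¹ rad/s

5.68 × 10⁴¹ rad/s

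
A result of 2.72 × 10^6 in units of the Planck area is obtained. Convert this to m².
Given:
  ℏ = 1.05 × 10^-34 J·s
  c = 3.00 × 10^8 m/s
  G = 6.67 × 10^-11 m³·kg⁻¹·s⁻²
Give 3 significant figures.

One Planck area: A_P = ℏG/c³ = 2.59 × 10^-70 m².
2.72 × 10^6 × 2.59 × 10^-70 m² = 7.06 × 10^-64 m²

7.06 × 10^-64 m²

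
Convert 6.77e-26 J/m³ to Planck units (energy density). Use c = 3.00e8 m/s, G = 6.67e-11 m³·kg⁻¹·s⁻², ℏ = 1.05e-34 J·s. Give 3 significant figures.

Planck energy density: u_P = c⁷/(ℏG²) = 4.68e113 J/m³.
6.77e-26 / 4.68e113 = 1.45e-139

1.45e-139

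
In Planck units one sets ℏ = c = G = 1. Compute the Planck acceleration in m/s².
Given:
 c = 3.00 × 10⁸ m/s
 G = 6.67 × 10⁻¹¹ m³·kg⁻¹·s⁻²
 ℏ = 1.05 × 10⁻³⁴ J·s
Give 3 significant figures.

a_P = √(c⁷/(ℏG))
  = √(3.12 × 10¹⁰³)
  = 5.59 × 10⁵¹ m/s²

5.59 × 10⁵¹ m/s²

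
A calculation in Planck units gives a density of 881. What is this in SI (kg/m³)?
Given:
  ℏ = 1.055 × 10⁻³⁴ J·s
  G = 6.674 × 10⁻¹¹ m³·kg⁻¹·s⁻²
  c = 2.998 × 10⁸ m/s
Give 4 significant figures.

One Planck density: ρ_P = c⁵/(ℏG²) = 5.154 × 10⁹⁶ kg/m³.
881 × 5.154 × 10⁹⁶ kg/m³ = 4.541 × 10⁹⁹ kg/m³

4.541 × 10⁹⁹ kg/m³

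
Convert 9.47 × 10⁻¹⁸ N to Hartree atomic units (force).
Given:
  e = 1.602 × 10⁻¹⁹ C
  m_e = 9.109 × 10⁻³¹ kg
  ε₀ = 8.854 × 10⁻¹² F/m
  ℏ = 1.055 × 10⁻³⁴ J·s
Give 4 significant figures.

atomic unit of force: F_au = E_h/a₀ = m_e²e⁶/((4πε₀)³ℏ⁴) = 8.220 × 10⁻⁸ N.
9.47 × 10⁻¹⁸ / 8.220 × 10⁻⁸ = 1.152 × 10⁻¹⁰

1.152 × 10⁻¹⁰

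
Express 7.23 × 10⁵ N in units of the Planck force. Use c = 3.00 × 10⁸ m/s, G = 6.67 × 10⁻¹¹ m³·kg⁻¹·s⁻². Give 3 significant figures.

5.95 × 10⁻³⁹

Planck force: F_P = c⁴/G = 1.21 × 10⁴⁴ N.
7.23 × 10⁵ / 1.21 × 10⁴⁴ = 5.95 × 10⁻³⁹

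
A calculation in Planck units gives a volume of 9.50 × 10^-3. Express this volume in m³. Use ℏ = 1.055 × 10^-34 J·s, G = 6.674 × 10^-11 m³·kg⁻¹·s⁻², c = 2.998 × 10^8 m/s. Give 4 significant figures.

4.013 × 10^-107 m³

One Planck volume: V_P = (ℏG/c³)^(3/2) = 4.224 × 10^-105 m³.
9.50 × 10^-3 × 4.224 × 10^-105 m³ = 4.013 × 10^-107 m³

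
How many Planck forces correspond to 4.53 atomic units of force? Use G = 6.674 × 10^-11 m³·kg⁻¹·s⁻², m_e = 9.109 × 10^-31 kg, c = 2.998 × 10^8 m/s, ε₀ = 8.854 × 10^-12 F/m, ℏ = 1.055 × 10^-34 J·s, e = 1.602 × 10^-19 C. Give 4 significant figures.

atomic unit of force: F_au = E_h/a₀ = m_e²e⁶/((4πε₀)³ℏ⁴) = 8.220 × 10^-8 N
Planck force: F_P = c⁴/G = 1.210 × 10^44 N
4.53 × 8.220 × 10^-8 / 1.210 × 10^44 = 3.076 × 10^-51

3.076 × 10^-51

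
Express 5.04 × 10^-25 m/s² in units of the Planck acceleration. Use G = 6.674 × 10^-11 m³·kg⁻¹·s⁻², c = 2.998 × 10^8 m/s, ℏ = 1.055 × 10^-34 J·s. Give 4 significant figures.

9.064 × 10^-77

Planck acceleration: a_P = √(c⁷/(ℏG)) = 5.560 × 10^51 m/s².
5.04 × 10^-25 / 5.560 × 10^51 = 9.064 × 10^-77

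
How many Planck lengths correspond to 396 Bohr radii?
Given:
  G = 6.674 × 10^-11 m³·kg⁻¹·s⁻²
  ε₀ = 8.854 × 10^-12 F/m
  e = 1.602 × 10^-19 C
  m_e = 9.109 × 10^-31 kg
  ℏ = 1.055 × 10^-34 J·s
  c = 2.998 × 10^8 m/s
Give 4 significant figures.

1.298 × 10^27

Bohr radius: a₀ = 4πε₀ℏ²/(m_e e²) = 5.297 × 10^-11 m
Planck length: ℓ_P = √(ℏG/c³) = 1.616 × 10^-35 m
396 × 5.297 × 10^-11 / 1.616 × 10^-35 = 1.298 × 10^27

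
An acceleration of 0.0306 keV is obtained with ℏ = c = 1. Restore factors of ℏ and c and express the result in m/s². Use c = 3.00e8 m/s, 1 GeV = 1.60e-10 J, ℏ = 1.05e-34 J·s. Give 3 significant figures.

1.40e25 m/s²

Acceleration is [L]/[T]² = c·[E]/ℏ.
1 GeV → c/ℏ × (1 GeV in J) = 4.57e32 m/s².
Convert the energy scale: 0.0306 keV = 3.06e-8 GeV.
Result: 3.06e-8 × 4.57e32 = 1.40e25 m/s².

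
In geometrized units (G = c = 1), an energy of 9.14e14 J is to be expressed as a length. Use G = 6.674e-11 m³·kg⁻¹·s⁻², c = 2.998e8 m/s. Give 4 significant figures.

Energy → length via G/c⁴.
9.14e14 J × (G/c⁴) = 7.551e-30 m

7.551e-30 m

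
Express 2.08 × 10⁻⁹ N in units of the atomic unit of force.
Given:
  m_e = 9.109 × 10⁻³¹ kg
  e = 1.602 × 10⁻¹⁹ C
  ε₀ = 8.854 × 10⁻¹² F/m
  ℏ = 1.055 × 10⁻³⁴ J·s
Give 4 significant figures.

0.02530

atomic unit of force: F_au = E_h/a₀ = m_e²e⁶/((4πε₀)³ℏ⁴) = 8.220 × 10⁻⁸ N.
2.08 × 10⁻⁹ / 8.220 × 10⁻⁸ = 0.02530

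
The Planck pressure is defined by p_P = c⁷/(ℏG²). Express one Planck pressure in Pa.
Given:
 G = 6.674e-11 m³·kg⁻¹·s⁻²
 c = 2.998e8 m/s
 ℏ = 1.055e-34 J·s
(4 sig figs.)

p_P = c⁷/(ℏG²)
  = 2.177e59 / 4.699e-55
  = 4.632e113 Pa

4.632e113 Pa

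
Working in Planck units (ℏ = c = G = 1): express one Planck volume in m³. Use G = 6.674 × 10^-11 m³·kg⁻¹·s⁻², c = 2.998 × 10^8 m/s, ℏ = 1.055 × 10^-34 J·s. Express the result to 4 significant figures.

4.224 × 10^-105 m³

Dimensional analysis gives V_P = (ℏG/c³)^(3/2).
  = √(1.784 × 10^-209)
  = 4.224 × 10^-105 m³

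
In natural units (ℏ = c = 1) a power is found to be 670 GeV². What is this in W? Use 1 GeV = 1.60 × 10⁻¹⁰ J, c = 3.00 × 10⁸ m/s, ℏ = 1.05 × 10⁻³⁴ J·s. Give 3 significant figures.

Power is [E]/[T] = [E]²/ℏ.
1 GeV² → 1/ℏ × (1 GeV in J)² = 2.44 × 10¹⁴ W.
Result: 670 × 2.44 × 10¹⁴ = 1.63 × 10¹⁷ W.

1.63 × 10¹⁷ W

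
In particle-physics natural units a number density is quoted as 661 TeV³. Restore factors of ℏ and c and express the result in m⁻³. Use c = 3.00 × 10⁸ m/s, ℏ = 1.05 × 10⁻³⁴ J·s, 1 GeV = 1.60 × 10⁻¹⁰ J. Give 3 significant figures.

Number density is [L]⁻³ = [E]³/(ℏc)³.
1 GeV³ → 1/(ℏc)³ × (1 GeV in J)³ = 1.31 × 10⁴⁷ m⁻³.
Convert the energy scale: 661 TeV³ = 6.61 × 10¹¹ GeV³.
Result: 6.61 × 10¹¹ × 1.31 × 10⁴⁷ = 8.66 × 10⁵⁸ m⁻³.

8.66 × 10⁵⁸ m⁻³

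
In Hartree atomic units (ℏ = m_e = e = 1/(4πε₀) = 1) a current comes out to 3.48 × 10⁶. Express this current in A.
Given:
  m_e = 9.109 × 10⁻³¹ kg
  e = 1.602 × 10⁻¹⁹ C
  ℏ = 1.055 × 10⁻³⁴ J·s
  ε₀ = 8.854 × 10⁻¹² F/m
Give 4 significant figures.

One atomic unit of electric current: I_au = e E_h/ℏ = m_e e⁵/((4πε₀)²ℏ³) = 6.612 × 10⁻³ A.
3.48 × 10⁶ × 6.612 × 10⁻³ A = 2.301 × 10⁴ A

2.301 × 10⁴ A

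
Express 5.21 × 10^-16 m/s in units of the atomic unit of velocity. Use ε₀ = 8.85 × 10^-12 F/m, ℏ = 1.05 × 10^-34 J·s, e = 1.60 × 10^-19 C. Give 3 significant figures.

2.38 × 10^-22

atomic unit of velocity: v_au = e²/(4πε₀ℏ) = 2.19 × 10^6 m/s.
5.21 × 10^-16 / 2.19 × 10^6 = 2.38 × 10^-22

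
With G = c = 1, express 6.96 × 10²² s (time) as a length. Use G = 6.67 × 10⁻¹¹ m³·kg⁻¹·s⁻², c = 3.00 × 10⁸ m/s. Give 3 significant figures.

Time → length via c.
6.96 × 10²² s × (c) = 2.09 × 10³¹ m

2.09 × 10³¹ m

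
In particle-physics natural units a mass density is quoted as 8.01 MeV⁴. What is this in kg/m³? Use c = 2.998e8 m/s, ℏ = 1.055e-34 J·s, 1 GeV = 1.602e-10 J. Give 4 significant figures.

1.855e9 kg/m³

Mass density is [E]/(c²[L]³) = [E]⁴/(ℏ³c⁵).
1 GeV⁴ → 1/(ℏ³c⁵) × (1 GeV in J)⁴ = 2.316e20 kg/m³.
Convert the energy scale: 8.01 MeV⁴ = 8.01e-12 GeV⁴.
Result: 8.01e-12 × 2.316e20 = 1.855e9 kg/m³.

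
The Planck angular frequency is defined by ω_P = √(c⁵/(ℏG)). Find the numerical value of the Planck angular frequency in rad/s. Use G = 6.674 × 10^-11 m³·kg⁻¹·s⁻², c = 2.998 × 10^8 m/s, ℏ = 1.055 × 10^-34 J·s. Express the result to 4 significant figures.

ω_P = √(c⁵/(ℏG))
  = √(3.440 × 10^86)
  = 1.855 × 10^43 rad/s

1.855 × 10^43 rad/s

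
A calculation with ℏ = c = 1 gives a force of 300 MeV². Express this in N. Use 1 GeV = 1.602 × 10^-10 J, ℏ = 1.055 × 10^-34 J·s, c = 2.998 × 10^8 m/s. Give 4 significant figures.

243.4 N

Force is [E]/[L] = [E]²/(ℏc); restore (ℏc)⁻¹.
1 GeV² → 1/(ℏc) × (1 GeV in J)² = 8.114 × 10^5 N.
Convert the energy scale: 300 MeV² = 3.00 × 10^-4 GeV².
Result: 3.00 × 10^-4 × 8.114 × 10^5 = 243.4 N.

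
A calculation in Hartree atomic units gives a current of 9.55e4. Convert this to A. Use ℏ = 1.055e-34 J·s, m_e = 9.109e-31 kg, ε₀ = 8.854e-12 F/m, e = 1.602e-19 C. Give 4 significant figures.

One atomic unit of electric current: I_au = e E_h/ℏ = m_e e⁵/((4πε₀)²ℏ³) = 6.612e-3 A.
9.55e4 × 6.612e-3 A = 631.4 A

631.4 A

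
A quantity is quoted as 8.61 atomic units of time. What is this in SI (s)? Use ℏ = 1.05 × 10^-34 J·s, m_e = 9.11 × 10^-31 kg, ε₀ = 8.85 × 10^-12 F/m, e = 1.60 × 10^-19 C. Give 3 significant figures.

One atomic unit of time: τ_au = (4πε₀)²ℏ³/(m_e e⁴) = 2.40 × 10^-17 s.
8.61 × 2.40 × 10^-17 s = 2.06 × 10^-16 s

2.06 × 10^-16 s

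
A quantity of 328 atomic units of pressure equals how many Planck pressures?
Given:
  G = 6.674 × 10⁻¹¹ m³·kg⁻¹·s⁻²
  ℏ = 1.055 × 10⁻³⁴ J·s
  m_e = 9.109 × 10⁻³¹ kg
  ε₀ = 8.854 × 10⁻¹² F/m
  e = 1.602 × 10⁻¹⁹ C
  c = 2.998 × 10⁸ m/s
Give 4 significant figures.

2.074 × 10⁻⁹⁸

atomic unit of pressure: P_au = E_h/a₀³ = m_e⁴e¹⁰/((4πε₀)⁵ℏ⁸) = 2.929 × 10¹³ Pa
Planck pressure: p_P = c⁷/(ℏG²) = 4.632 × 10¹¹³ Pa
328 × 2.929 × 10¹³ / 4.632 × 10¹¹³ = 2.074 × 10⁻⁹⁸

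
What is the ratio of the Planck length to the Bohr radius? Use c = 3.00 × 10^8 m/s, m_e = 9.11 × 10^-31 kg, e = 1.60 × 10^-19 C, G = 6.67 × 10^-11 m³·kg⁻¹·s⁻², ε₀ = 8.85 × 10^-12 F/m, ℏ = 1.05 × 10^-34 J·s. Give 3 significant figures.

3.06 × 10^-25

Planck length: ℓ_P = √(ℏG/c³) = 1.61 × 10^-35 m
Bohr radius: a₀ = 4πε₀ℏ²/(m_e e²) = 5.26 × 10^-11 m
ratio = 1.61 × 10^-35 / 5.26 × 10^-11 = 3.06 × 10^-25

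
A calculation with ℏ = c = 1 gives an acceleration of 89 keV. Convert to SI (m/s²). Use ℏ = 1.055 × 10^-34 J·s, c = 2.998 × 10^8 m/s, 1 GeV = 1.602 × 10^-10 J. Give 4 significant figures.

Acceleration is [L]/[T]² = c·[E]/ℏ.
1 GeV → c/ℏ × (1 GeV in J) = 4.552 × 10^32 m/s².
Convert the energy scale: 89 keV = 8.90 × 10^-5 GeV.
Result: 8.90 × 10^-5 × 4.552 × 10^32 = 4.052 × 10^28 m/s².

4.052 × 10^28 m/s²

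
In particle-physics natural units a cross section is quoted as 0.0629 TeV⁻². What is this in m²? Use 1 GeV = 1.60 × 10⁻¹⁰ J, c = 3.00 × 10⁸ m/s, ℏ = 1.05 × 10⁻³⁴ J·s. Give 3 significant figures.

Area is [L]² = [E]⁻²·(ℏc)²; restore (ℏc)².
1 GeV⁻² → (ℏc)² × (1 GeV in J)⁻² = 3.88 × 10⁻³² m².
Convert the energy scale: 0.0629 TeV⁻² = 6.29 × 10⁻⁸ GeV⁻².
Result: 6.29 × 10⁻⁸ × 3.88 × 10⁻³² = 2.44 × 10⁻³⁹ m².

2.44 × 10⁻³⁹ m²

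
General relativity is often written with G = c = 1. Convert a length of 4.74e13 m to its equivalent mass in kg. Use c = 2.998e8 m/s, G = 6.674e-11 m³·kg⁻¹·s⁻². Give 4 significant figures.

Length → mass via c²/G.
4.74e13 m × (c²/G) = 6.383e40 kg

6.383e40 kg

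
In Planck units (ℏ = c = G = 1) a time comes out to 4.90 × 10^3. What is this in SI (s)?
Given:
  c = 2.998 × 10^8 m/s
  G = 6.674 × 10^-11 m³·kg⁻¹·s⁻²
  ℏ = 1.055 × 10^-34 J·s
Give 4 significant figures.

One Planck time: t_P = √(ℏG/c⁵) = 5.392 × 10^-44 s.
4.90 × 10^3 × 5.392 × 10^-44 s = 2.642 × 10^-40 s

2.642 × 10^-40 s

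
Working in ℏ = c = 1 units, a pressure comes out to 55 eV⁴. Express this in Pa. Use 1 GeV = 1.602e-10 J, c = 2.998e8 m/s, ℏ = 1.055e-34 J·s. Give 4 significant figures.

1.145e3 Pa

Pressure is [E]/[L]³ = [E]⁴/(ℏc)³.
1 GeV⁴ → 1/(ℏc)³ × (1 GeV in J)⁴ = 2.082e37 Pa.
Convert the energy scale: 55 eV⁴ = 5.50e-35 GeV⁴.
Result: 5.50e-35 × 2.082e37 = 1.145e3 Pa.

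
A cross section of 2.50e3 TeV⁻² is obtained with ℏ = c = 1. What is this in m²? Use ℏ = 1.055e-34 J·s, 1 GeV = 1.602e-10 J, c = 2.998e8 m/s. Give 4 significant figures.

9.745e-35 m²

Area is [L]² = [E]⁻²·(ℏc)²; restore (ℏc)².
1 GeV⁻² → (ℏc)² × (1 GeV in J)⁻² = 3.898e-32 m².
Convert the energy scale: 2.50e3 TeV⁻² = 2.50e-3 GeV⁻².
Result: 2.50e-3 × 3.898e-32 = 9.745e-35 m².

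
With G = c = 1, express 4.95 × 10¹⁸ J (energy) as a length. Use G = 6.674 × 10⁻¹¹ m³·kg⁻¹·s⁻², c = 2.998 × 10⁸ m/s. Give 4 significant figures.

4.089 × 10⁻²⁶ m

Energy → length via G/c⁴.
4.95 × 10¹⁸ J × (G/c⁴) = 4.089 × 10⁻²⁶ m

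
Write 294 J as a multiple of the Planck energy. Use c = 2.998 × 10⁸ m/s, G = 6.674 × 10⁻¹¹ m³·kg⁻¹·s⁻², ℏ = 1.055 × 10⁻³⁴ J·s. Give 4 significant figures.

1.503 × 10⁻⁷

Planck energy: E_P = √(ℏc⁵/G) = 1.957 × 10⁹ J.
294 / 1.957 × 10⁹ = 1.503 × 10⁻⁷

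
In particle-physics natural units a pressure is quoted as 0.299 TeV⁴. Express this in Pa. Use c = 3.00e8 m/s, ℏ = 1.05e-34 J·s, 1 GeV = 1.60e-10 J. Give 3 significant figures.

6.27e48 Pa

Pressure is [E]/[L]³ = [E]⁴/(ℏc)³.
1 GeV⁴ → 1/(ℏc)³ × (1 GeV in J)⁴ = 2.10e37 Pa.
Convert the energy scale: 0.299 TeV⁴ = 2.99e11 GeV⁴.
Result: 2.99e11 × 2.10e37 = 6.27e48 Pa.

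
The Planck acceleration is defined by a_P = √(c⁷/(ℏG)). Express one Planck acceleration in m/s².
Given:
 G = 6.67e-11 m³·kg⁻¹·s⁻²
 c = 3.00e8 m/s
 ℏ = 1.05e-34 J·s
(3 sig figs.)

5.59e51 m/s²

a_P = √(c⁷/(ℏG))
  = √(3.12e103)
  = 5.59e51 m/s²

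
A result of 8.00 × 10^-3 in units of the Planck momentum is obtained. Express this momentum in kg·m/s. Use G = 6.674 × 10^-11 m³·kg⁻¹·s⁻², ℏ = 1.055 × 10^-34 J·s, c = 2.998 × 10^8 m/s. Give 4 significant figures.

One Planck momentum: p_P = √(ℏc³/G) = 6.527 kg·m/s.
8.00 × 10^-3 × 6.527 kg·m/s = 0.05221 kg·m/s

0.05221 kg·m/s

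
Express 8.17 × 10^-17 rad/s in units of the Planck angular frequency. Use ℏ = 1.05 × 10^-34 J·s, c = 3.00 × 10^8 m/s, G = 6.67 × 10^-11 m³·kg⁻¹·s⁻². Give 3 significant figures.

Planck angular frequency: ω_P = √(c⁵/(ℏG)) = 1.86 × 10^43 rad/s.
8.17 × 10^-17 / 1.86 × 10^43 = 4.39 × 10^-60

4.39 × 10^-60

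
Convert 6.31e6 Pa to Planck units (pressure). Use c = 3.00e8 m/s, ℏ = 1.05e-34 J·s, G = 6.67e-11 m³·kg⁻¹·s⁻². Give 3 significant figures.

1.35e-107

Planck pressure: p_P = c⁷/(ℏG²) = 4.68e113 Pa.
6.31e6 / 4.68e113 = 1.35e-107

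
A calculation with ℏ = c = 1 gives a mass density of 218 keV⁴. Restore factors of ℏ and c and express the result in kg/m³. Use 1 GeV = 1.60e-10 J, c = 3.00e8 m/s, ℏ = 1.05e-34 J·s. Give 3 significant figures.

0.0508 kg/m³

Mass density is [E]/(c²[L]³) = [E]⁴/(ℏ³c⁵).
1 GeV⁴ → 1/(ℏ³c⁵) × (1 GeV in J)⁴ = 2.33e20 kg/m³.
Convert the energy scale: 218 keV⁴ = 2.18e-22 GeV⁴.
Result: 2.18e-22 × 2.33e20 = 0.0508 kg/m³.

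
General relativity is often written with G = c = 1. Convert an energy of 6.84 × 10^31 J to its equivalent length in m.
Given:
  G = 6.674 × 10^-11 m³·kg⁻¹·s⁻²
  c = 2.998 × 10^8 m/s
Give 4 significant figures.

5.651 × 10^-13 m

Energy → length via G/c⁴.
6.84 × 10^31 J × (G/c⁴) = 5.651 × 10^-13 m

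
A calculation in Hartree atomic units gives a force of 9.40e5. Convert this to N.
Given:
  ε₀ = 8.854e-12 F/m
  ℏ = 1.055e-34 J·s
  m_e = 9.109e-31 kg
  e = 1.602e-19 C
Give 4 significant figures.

One atomic unit of force: F_au = E_h/a₀ = m_e²e⁶/((4πε₀)³ℏ⁴) = 8.220e-8 N.
9.40e5 × 8.220e-8 N = 0.07727 N

0.07727 N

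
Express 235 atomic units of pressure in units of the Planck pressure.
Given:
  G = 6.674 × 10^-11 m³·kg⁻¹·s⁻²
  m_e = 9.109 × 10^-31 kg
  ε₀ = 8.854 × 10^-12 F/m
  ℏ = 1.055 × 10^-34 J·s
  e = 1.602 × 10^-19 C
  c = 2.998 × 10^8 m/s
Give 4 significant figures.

atomic unit of pressure: P_au = E_h/a₀³ = m_e⁴e¹⁰/((4πε₀)⁵ℏ⁸) = 2.929 × 10^13 Pa
Planck pressure: p_P = c⁷/(ℏG²) = 4.632 × 10^113 Pa
235 × 2.929 × 10^13 / 4.632 × 10^113 = 1.486 × 10^-98

1.486 × 10^-98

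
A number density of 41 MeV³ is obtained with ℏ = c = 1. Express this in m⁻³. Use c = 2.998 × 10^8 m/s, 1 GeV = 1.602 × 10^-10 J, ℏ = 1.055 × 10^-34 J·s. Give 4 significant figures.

5.327 × 10^39 m⁻³

Number density is [L]⁻³ = [E]³/(ℏc)³.
1 GeV³ → 1/(ℏc)³ × (1 GeV in J)³ = 1.299 × 10^47 m⁻³.
Convert the energy scale: 41 MeV³ = 4.10 × 10^-8 GeV³.
Result: 4.10 × 10^-8 × 1.299 × 10^47 = 5.327 × 10^39 m⁻³.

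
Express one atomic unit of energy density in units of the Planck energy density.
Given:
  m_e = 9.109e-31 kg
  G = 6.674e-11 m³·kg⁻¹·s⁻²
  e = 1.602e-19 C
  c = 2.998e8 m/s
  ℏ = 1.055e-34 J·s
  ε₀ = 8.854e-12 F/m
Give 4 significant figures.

atomic unit of energy density: u_au = E_h/a₀³ = m_e⁴e¹⁰/((4πε₀)⁵ℏ⁸) = 2.929e13 J/m³
Planck energy density: u_P = c⁷/(ℏG²) = 4.632e113 J/m³
ratio = 2.929e13 / 4.632e113 = 6.323e-101

6.323e-101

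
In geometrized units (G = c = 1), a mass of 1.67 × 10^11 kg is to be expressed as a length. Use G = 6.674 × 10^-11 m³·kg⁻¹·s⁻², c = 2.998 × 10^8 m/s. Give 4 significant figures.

In G = c = 1 units mass has dimensions of length; the conversion factor is G/c².
1.67 × 10^11 kg × (G/c²) = 1.240 × 10^-16 m

1.240 × 10^-16 m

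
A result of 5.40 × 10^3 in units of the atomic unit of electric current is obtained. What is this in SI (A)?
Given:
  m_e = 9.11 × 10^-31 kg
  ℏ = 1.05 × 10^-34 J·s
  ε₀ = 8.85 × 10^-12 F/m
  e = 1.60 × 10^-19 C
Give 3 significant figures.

One atomic unit of electric current: I_au = e E_h/ℏ = m_e e⁵/((4πε₀)²ℏ³) = 6.67 × 10^-3 A.
5.40 × 10^3 × 6.67 × 10^-3 A = 36 A

36 A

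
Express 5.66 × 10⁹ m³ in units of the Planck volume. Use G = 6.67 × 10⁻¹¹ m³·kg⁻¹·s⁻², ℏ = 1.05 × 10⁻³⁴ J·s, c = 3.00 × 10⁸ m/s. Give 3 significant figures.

Planck volume: V_P = (ℏG/c³)^(3/2) = 4.18 × 10⁻¹⁰⁵ m³.
5.66 × 10⁹ / 4.18 × 10⁻¹⁰⁵ = 1.35 × 10¹¹⁴

1.35 × 10¹¹⁴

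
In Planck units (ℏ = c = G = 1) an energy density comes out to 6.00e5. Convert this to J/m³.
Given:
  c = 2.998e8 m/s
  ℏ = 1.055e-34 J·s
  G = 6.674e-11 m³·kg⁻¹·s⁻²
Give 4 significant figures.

2.779e119 J/m³

One Planck energy density: u_P = c⁷/(ℏG²) = 4.632e113 J/m³.
6.00e5 × 4.632e113 J/m³ = 2.779e119 J/m³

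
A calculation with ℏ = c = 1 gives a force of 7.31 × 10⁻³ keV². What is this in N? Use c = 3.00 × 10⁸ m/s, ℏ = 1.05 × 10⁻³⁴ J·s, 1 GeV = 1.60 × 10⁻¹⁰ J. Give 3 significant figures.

5.94 × 10⁻⁹ N

Force is [E]/[L] = [E]²/(ℏc); restore (ℏc)⁻¹.
1 GeV² → 1/(ℏc) × (1 GeV in J)² = 8.13 × 10⁵ N.
Convert the energy scale: 7.31 × 10⁻³ keV² = 7.31 × 10⁻¹⁵ GeV².
Result: 7.31 × 10⁻¹⁵ × 8.13 × 10⁵ = 5.94 × 10⁻⁹ N.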